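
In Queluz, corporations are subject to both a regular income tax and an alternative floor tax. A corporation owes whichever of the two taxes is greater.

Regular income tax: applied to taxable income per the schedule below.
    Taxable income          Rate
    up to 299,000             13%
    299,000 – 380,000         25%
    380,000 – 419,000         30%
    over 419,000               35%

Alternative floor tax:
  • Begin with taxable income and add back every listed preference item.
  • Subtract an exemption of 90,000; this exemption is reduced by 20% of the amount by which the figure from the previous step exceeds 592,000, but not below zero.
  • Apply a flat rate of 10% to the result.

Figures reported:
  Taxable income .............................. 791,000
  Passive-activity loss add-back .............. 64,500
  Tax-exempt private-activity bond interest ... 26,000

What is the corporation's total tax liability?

Regular income tax:
  299,000 × 13% = 38,870
  81,000 × 25% = 20,250
  39,000 × 30% = 11,700
  372,000 × 35% = 130,200
  → 201,020

Alternative floor tax:
  Adjusted income: 791,000 + 64,500 + 26,000 = 881,500
  Exemption: 90,000 − 20% × (881,500 − 592,000) = 90,000 − 57,900 = 32,100
  Base: 881,500 − 32,100 = 849,400
  849,400 × 10% = 84,940

201,020 > 84,940, so the regular income tax governs.

201,020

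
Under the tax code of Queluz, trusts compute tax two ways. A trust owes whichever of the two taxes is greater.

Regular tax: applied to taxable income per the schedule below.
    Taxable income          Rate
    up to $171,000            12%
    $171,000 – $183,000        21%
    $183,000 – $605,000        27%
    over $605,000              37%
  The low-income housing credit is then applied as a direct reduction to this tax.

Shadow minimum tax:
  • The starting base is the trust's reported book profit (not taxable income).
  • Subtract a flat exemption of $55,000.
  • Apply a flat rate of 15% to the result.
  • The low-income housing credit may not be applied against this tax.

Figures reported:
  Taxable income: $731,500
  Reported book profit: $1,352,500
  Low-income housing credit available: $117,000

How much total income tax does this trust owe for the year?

Regular tax:
  $171,000 × 12% = $20,520
  $12,000 × 21% = $2,520
  $422,000 × 27% = $113,940
  $126,500 × 37% = $46,805
  → $183,785
  Less low-income housing credit $117,000 → $66,785

Shadow minimum tax:
  Base (reported book profit): $1,352,500
  Less exemption $55,000 → base $1,297,500
  $1,297,500 × 15% = $194,625

$194,625 > $66,785, so the shadow minimum tax is the binding amount.

$194,625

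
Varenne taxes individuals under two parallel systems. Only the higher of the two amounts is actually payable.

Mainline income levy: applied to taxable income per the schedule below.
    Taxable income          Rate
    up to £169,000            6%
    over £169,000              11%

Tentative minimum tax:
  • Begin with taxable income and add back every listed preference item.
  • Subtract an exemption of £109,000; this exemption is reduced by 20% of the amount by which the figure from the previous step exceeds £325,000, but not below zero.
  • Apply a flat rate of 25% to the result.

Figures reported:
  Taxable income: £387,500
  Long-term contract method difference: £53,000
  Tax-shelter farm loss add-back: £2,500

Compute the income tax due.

£89,400

Mainline income levy:
  £169,000 × 6% = £10,140
  £218,500 × 11% = £24,035
  → £34,175

Tentative minimum tax:
  Adjusted income: £387,500 + £53,000 + £2,500 = £443,000
  Exemption: £109,000 − 20% × (£443,000 − £325,000) = £109,000 − £23,600 = £85,400
  Base: £443,000 − £85,400 = £357,600
  £357,600 × 25% = £89,400

£89,400 > £34,175, so the tentative minimum tax is the binding amount.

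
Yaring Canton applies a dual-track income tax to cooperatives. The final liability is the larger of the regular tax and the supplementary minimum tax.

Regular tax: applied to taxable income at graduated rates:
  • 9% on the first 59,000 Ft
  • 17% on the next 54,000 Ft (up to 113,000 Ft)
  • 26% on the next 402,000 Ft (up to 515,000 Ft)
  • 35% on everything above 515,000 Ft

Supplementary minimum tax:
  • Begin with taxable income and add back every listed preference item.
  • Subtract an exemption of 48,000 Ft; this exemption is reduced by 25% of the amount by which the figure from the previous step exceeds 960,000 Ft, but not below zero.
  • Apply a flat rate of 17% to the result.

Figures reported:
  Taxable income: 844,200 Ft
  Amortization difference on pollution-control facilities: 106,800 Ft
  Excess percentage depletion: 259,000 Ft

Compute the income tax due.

Regular tax:
  59,000 Ft × 9% = 5,310 Ft
  54,000 Ft × 17% = 9,180 Ft
  402,000 Ft × 26% = 104,520 Ft
  329,200 Ft × 35% = 115,220 Ft
  → 234,230 Ft

Supplementary minimum tax:
  Adjusted income: 844,200 Ft + 106,800 Ft + 259,000 Ft = 1,210,000 Ft
  Exemption: 25% × (1,210,000 Ft − 960,000 Ft) = 62,500 Ft ≥ 48,000 Ft, so the exemption is fully phased out
  Base: 1,210,000 Ft − 0 Ft = 1,210,000 Ft
  1,210,000 Ft × 17% = 205,700 Ft

234,230 Ft > 205,700 Ft, so the regular tax governs.

234,230 Ft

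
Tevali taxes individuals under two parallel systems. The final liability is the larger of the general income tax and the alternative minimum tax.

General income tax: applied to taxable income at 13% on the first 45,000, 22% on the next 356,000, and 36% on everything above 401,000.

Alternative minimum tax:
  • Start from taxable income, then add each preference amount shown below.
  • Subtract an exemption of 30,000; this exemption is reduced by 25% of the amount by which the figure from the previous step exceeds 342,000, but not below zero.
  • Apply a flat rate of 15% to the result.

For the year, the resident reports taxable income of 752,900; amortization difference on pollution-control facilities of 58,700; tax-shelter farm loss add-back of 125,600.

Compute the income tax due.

210,854

Alternative minimum tax:
  Adjusted income: 752,900 + 58,700 + 125,600 = 937,200
  Exemption: 25% × (937,200 − 342,000) = 148,800 ≥ 30,000, so the exemption is fully phased out
  Base: 937,200 − 0 = 937,200
  937,200 × 15% = 140,580

General income tax:
  45,000 × 13% = 5,850
  356,000 × 22% = 78,320
  351,900 × 36% = 126,684
  → 210,854

210,854 > 140,580, so the general income tax governs.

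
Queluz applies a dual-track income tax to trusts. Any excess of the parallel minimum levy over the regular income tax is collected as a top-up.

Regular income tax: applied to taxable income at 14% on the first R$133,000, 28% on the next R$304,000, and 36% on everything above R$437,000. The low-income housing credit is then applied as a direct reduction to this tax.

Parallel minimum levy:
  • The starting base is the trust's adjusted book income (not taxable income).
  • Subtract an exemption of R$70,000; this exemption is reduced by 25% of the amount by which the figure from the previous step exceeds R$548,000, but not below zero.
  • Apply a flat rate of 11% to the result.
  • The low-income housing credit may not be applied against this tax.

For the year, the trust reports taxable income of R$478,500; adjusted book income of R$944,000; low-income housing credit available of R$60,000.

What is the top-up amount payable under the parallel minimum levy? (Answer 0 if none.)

Regular income tax:
  R$133,000 × 14% = R$18,620
  R$304,000 × 28% = R$85,120
  R$41,500 × 36% = R$14,940
  → R$118,680
  Less low-income housing credit R$60,000 → R$58,680

Parallel minimum levy:
  Base (adjusted book income): R$944,000
  Exemption: 25% × (R$944,000 − R$548,000) = R$99,000 ≥ R$70,000, so the exemption is fully phased out
  Base: R$944,000 − R$0 = R$944,000
  R$944,000 × 11% = R$103,840

Excess of parallel minimum levy over regular income tax: R$103,840 − R$58,680 = R$45,160.

R$45,160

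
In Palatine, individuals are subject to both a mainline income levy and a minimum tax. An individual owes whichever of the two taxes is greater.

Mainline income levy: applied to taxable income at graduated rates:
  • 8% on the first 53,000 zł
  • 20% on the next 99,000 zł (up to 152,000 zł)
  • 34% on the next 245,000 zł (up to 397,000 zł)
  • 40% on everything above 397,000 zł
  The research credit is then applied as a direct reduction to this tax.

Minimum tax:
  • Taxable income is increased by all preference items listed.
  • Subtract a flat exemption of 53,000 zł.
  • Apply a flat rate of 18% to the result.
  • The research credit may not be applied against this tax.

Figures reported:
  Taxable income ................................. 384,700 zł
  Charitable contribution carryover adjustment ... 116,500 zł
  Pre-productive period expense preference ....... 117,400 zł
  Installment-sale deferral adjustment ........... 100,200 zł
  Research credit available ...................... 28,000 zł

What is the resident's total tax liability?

Mainline income levy:
  53,000 zł × 8% = 4,240 zł
  99,000 zł × 20% = 19,800 zł
  232,700 zł × 34% = 79,118 zł
  → 103,158 zł
  Less research credit 28,000 zł → 75,158 zł

Minimum tax:
  Adjusted income: 384,700 zł + 116,500 zł + 117,400 zł + 100,200 zł = 718,800 zł
  Less exemption 53,000 zł → base 665,800 zł
  665,800 zł × 18% = 119,844 zł

119,844 zł > 75,158 zł, so the minimum tax is the binding amount.

119,844 zł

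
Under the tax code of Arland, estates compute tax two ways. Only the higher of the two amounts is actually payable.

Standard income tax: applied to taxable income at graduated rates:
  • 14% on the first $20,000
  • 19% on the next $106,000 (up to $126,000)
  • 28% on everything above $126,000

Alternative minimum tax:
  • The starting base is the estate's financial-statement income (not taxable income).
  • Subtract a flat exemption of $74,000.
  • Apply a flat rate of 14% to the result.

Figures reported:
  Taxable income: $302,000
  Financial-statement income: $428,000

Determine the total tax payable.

Alternative minimum tax:
  Base (financial-statement income): $428,000
  Less exemption $74,000 → base $354,000
  $354,000 × 14% = $49,560

Standard income tax:
  $20,000 × 14% = $2,800
  $106,000 × 19% = $20,140
  $176,000 × 28% = $49,280
  → $72,220

$72,220 > $49,560, so the standard income tax governs.

$72,220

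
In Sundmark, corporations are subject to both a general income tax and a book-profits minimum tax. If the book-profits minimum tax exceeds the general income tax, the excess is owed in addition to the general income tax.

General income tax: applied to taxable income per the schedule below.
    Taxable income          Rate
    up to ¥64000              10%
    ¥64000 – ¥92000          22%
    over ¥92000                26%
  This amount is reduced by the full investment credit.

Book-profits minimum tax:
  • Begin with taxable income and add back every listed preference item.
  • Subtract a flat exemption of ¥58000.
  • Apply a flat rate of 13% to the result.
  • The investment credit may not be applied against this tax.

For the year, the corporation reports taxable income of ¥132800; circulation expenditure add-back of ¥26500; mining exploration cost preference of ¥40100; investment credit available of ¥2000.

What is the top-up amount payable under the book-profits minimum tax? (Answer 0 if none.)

Book-profits minimum tax:
  Adjusted income: ¥132800 + ¥26500 + ¥40100 = ¥199400
  Less exemption ¥58000 → base ¥141400
  ¥141400 × 13% = ¥18382

General income tax:
  ¥64000 × 10% = ¥6400
  ¥28000 × 22% = ¥6160
  ¥40800 × 26% = ¥10608
  → ¥23168
  Less investment credit ¥2000 → ¥21168

¥18382 ≤ ¥21168, so no add-on is due.

¥0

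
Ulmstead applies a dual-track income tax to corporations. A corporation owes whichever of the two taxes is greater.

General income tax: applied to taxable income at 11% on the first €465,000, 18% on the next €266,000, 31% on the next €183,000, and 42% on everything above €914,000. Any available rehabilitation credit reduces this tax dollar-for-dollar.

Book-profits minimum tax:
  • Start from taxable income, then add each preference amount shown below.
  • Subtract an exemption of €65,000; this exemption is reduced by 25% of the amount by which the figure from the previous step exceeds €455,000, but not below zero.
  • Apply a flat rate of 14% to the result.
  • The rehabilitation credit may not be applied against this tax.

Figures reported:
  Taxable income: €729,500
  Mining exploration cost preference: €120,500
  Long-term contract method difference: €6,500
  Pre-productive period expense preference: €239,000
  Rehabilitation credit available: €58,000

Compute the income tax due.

€153,370

General income tax:
  €465,000 × 11% = €51,150
  €264,500 × 18% = €47,610
  → €98,760
  Less rehabilitation credit €58,000 → €40,760

Book-profits minimum tax:
  Adjusted income: €729,500 + €120,500 + €6,500 + €239,000 = €1,095,500
  Exemption: 25% × (€1,095,500 − €455,000) = €160,125 ≥ €65,000, so the exemption is fully phased out
  Base: €1,095,500 − €0 = €1,095,500
  €1,095,500 × 14% = €153,370

€153,370 > €40,760, so the book-profits minimum tax is the binding amount.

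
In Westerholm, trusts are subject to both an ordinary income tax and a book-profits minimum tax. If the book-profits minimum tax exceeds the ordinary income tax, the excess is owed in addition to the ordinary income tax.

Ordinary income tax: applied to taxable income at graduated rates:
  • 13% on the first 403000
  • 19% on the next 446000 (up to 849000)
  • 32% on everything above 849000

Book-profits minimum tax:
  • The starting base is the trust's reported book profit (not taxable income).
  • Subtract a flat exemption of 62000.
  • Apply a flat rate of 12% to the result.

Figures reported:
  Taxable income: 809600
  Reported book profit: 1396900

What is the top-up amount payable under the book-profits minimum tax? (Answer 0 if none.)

30544

Book-profits minimum tax:
  Base (reported book profit): 1396900
  Less exemption 62000 → base 1334900
  1334900 × 12% = 160188

Ordinary income tax:
  403000 × 13% = 52390
  406600 × 19% = 77254
  → 129644

Excess of book-profits minimum tax over ordinary income tax: 160188 − 129644 = 30544.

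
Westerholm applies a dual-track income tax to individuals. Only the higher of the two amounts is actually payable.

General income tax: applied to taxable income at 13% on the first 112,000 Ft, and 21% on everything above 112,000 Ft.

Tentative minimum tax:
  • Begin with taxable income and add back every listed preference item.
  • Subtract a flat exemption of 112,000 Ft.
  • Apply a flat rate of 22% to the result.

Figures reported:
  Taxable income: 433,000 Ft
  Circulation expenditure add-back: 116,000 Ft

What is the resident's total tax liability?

96,140 Ft

Tentative minimum tax:
  Adjusted income: 433,000 Ft + 116,000 Ft = 549,000 Ft
  Less exemption 112,000 Ft → base 437,000 Ft
  437,000 Ft × 22% = 96,140 Ft

General income tax:
  112,000 Ft × 13% = 14,560 Ft
  321,000 Ft × 21% = 67,410 Ft
  → 81,970 Ft

96,140 Ft > 81,970 Ft, so the tentative minimum tax is the binding amount.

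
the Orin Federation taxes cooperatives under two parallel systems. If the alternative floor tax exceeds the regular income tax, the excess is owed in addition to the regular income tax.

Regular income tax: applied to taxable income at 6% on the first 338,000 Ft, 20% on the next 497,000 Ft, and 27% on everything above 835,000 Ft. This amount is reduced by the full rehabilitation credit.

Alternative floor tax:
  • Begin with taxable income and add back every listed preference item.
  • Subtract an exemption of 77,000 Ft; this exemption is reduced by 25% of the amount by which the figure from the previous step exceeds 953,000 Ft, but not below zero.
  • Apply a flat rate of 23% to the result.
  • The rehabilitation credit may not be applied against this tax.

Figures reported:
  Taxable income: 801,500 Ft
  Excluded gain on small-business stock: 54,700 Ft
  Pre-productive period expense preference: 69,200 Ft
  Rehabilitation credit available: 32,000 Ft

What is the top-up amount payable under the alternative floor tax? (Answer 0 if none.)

Alternative floor tax:
  Adjusted income: 801,500 Ft + 54,700 Ft + 69,200 Ft = 925,400 Ft
  Exemption: 925,400 Ft ≤ 953,000 Ft, so full 77,000 Ft applies
  Base: 925,400 Ft − 77,000 Ft = 848,400 Ft
  848,400 Ft × 23% = 195,132 Ft

Regular income tax:
  338,000 Ft × 6% = 20,280 Ft
  463,500 Ft × 20% = 92,700 Ft
  → 112,980 Ft
  Less rehabilitation credit 32,000 Ft → 80,980 Ft

Excess of alternative floor tax over regular income tax: 195,132 Ft − 80,980 Ft = 114,152 Ft.

114,152 Ft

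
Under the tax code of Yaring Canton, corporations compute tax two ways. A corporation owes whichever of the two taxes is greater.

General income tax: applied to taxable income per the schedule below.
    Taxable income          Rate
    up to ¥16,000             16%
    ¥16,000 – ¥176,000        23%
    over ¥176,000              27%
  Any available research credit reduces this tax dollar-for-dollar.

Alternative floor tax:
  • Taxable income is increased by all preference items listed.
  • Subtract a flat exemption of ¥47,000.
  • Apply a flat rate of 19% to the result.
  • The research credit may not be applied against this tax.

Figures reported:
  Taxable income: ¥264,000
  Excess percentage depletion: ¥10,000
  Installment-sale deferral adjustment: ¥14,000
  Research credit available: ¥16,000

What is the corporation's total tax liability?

General income tax:
  ¥16,000 × 16% = ¥2,560
  ¥160,000 × 23% = ¥36,800
  ¥88,000 × 27% = ¥23,760
  → ¥63,120
  Less research credit ¥16,000 → ¥47,120

Alternative floor tax:
  Adjusted income: ¥264,000 + ¥10,000 + ¥14,000 = ¥288,000
  Less exemption ¥47,000 → base ¥241,000
  ¥241,000 × 19% = ¥45,790

¥47,120 > ¥45,790, so the general income tax governs.

¥47,120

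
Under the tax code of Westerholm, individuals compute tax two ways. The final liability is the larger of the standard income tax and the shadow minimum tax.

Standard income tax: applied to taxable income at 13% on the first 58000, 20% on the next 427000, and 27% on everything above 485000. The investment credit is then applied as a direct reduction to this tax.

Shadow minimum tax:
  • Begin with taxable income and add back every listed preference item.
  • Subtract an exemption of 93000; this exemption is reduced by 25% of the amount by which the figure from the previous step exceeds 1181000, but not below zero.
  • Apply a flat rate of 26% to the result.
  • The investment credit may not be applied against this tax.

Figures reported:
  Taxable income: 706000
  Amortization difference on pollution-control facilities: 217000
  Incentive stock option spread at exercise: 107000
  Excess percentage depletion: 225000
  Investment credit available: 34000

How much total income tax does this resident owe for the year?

306930

Standard income tax:
  58000 × 13% = 7540
  427000 × 20% = 85400
  221000 × 27% = 59670
  → 152610
  Less investment credit 34000 → 118610

Shadow minimum tax:
  Adjusted income: 706000 + 217000 + 107000 + 225000 = 1255000
  Exemption: 93000 − 25% × (1255000 − 1181000) = 93000 − 18500 = 74500
  Base: 1255000 − 74500 = 1180500
  1180500 × 26% = 306930

306930 > 118610, so the shadow minimum tax is the binding amount.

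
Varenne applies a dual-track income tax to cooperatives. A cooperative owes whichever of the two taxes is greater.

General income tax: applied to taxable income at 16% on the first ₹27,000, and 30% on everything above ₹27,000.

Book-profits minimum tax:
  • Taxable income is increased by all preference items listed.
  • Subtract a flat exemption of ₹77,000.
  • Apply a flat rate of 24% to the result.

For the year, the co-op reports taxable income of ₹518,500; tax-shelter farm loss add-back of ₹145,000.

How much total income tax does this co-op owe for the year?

₹151,770

Book-profits minimum tax:
  Adjusted income: ₹518,500 + ₹145,000 = ₹663,500
  Less exemption ₹77,000 → base ₹586,500
  ₹586,500 × 24% = ₹140,760

General income tax:
  ₹27,000 × 16% = ₹4,320
  ₹491,500 × 30% = ₹147,450
  → ₹151,770

₹151,770 > ₹140,760, so the general income tax governs.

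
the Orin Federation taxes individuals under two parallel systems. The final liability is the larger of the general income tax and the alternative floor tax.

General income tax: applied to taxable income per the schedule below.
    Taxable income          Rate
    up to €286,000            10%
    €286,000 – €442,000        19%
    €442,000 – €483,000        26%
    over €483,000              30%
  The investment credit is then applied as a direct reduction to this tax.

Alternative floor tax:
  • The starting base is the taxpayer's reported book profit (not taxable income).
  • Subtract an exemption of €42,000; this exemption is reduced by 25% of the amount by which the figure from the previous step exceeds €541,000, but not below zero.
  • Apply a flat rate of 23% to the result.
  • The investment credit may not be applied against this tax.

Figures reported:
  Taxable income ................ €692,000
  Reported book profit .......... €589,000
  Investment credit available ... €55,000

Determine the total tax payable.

Alternative floor tax:
  Base (reported book profit): €589,000
  Exemption: €42,000 − 25% × (€589,000 − €541,000) = €42,000 − €12,000 = €30,000
  Base: €589,000 − €30,000 = €559,000
  €559,000 × 23% = €128,570

General income tax:
  €286,000 × 10% = €28,600
  €156,000 × 19% = €29,640
  €41,000 × 26% = €10,660
  €209,000 × 30% = €62,700
  → €131,600
  Less investment credit €55,000 → €76,600

€128,570 > €76,600, so the alternative floor tax is the binding amount.

€128,570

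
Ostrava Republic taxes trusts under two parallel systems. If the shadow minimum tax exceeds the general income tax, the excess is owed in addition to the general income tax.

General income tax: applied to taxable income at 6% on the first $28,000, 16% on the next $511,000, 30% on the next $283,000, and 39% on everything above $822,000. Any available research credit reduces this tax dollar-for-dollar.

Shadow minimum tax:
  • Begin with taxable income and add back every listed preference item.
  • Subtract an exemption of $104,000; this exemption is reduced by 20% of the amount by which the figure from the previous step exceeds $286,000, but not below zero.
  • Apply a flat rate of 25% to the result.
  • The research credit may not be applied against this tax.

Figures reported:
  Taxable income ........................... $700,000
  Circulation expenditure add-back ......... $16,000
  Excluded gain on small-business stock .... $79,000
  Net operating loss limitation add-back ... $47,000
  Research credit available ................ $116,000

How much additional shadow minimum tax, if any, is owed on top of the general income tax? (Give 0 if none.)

$194,760

General income tax:
  $28,000 × 6% = $1,680
  $511,000 × 16% = $81,760
  $161,000 × 30% = $48,300
  → $131,740
  Less research credit $116,000 → $15,740

Shadow minimum tax:
  Adjusted income: $700,000 + $16,000 + $79,000 + $47,000 = $842,000
  Exemption: 20% × ($842,000 − $286,000) = $111,200 ≥ $104,000, so the exemption is fully phased out
  Base: $842,000 − $0 = $842,000
  $842,000 × 25% = $210,500

Excess of shadow minimum tax over general income tax: $210,500 − $15,740 = $194,760.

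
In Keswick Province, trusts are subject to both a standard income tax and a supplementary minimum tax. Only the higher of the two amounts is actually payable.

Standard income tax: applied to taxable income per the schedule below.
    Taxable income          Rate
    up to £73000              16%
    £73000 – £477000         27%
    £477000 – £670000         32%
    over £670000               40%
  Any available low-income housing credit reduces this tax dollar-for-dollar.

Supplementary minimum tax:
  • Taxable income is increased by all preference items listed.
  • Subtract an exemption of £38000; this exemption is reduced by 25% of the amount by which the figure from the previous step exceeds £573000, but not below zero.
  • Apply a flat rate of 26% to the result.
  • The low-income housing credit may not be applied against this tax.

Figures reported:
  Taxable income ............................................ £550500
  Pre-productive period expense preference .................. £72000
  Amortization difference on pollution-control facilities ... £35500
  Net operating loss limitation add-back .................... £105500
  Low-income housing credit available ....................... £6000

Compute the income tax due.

Supplementary minimum tax:
  Adjusted income: £550500 + £72000 + £35500 + £105500 = £763500
  Exemption: 25% × (£763500 − £573000) = £47625 ≥ £38000, so the exemption is fully phased out
  Base: £763500 − £0 = £763500
  £763500 × 26% = £198510

Standard income tax:
  £73000 × 16% = £11680
  £404000 × 27% = £109080
  £73500 × 32% = £23520
  → £144280
  Less low-income housing credit £6000 → £138280

£198510 > £138280, so the supplementary minimum tax is the binding amount.

£198510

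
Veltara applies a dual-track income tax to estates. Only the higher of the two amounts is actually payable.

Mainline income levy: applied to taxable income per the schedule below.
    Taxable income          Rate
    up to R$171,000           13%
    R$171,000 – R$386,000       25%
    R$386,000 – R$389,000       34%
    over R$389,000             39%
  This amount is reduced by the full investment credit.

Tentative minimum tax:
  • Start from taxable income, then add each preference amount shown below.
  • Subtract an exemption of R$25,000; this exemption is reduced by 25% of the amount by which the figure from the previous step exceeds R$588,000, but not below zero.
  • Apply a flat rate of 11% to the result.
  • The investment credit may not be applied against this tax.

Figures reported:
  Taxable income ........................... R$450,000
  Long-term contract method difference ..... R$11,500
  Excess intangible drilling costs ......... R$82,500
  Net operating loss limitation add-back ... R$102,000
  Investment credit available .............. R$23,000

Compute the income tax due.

R$77,790

Mainline income levy:
  R$171,000 × 13% = R$22,230
  R$215,000 × 25% = R$53,750
  R$3,000 × 34% = R$1,020
  R$61,000 × 39% = R$23,790
  → R$100,790
  Less investment credit R$23,000 → R$77,790

Tentative minimum tax:
  Adjusted income: R$450,000 + R$11,500 + R$82,500 + R$102,000 = R$646,000
  Exemption: R$25,000 − 25% × (R$646,000 − R$588,000) = R$25,000 − R$14,500 = R$10,500
  Base: R$646,000 − R$10,500 = R$635,500
  R$635,500 × 11% = R$69,905

R$77,790 > R$69,905, so the mainline income levy governs.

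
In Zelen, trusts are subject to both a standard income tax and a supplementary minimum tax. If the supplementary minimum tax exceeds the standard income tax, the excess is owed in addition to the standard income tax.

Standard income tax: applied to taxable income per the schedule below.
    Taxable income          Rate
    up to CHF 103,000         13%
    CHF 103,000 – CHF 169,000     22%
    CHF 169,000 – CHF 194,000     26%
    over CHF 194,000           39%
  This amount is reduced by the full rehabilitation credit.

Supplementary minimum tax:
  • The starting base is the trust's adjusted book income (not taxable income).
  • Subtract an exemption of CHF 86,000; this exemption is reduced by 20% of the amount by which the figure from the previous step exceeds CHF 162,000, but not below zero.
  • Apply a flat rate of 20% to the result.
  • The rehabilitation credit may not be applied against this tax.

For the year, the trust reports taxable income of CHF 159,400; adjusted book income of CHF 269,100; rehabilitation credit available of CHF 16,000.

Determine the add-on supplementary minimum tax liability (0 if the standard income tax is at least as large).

Standard income tax:
  CHF 103,000 × 13% = CHF 13,390
  CHF 56,400 × 22% = CHF 12,408
  → CHF 25,798
  Less rehabilitation credit CHF 16,000 → CHF 9,798

Supplementary minimum tax:
  Base (adjusted book income): CHF 269,100
  Exemption: CHF 86,000 − 20% × (CHF 269,100 − CHF 162,000) = CHF 86,000 − CHF 21,420 = CHF 64,580
  Base: CHF 269,100 − CHF 64,580 = CHF 204,520
  CHF 204,520 × 20% = CHF 40,904

Excess of supplementary minimum tax over standard income tax: CHF 40,904 − CHF 9,798 = CHF 31,106.

CHF 31,106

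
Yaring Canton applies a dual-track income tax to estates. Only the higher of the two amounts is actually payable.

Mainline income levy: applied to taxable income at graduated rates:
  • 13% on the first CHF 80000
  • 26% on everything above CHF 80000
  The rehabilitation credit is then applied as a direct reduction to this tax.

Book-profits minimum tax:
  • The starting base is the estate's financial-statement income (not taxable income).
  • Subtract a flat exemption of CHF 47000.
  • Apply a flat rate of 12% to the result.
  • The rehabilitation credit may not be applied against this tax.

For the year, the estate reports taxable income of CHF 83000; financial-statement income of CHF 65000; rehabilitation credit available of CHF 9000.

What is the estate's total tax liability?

CHF 2180

Mainline income levy:
  CHF 80000 × 13% = CHF 10400
  CHF 3000 × 26% = CHF 780
  → CHF 11180
  Less rehabilitation credit CHF 9000 → CHF 2180

Book-profits minimum tax:
  Base (financial-statement income): CHF 65000
  Less exemption CHF 47000 → base CHF 18000
  CHF 18000 × 12% = CHF 2160

CHF 2180 > CHF 2160, so the mainline income levy governs.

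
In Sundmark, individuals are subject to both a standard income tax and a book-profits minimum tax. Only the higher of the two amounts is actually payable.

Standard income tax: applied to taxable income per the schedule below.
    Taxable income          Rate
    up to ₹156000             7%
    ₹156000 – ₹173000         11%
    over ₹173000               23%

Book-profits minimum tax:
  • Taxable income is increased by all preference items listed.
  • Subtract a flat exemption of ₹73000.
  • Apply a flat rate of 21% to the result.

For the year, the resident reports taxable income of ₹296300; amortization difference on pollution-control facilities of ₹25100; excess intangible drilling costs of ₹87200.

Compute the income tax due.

Standard income tax:
  ₹156000 × 7% = ₹10920
  ₹17000 × 11% = ₹1870
  ₹123300 × 23% = ₹28359
  → ₹41149

Book-profits minimum tax:
  Adjusted income: ₹296300 + ₹25100 + ₹87200 = ₹408600
  Less exemption ₹73000 → base ₹335600
  ₹335600 × 21% = ₹70476

₹70476 > ₹41149, so the book-profits minimum tax is the binding amount.

₹70476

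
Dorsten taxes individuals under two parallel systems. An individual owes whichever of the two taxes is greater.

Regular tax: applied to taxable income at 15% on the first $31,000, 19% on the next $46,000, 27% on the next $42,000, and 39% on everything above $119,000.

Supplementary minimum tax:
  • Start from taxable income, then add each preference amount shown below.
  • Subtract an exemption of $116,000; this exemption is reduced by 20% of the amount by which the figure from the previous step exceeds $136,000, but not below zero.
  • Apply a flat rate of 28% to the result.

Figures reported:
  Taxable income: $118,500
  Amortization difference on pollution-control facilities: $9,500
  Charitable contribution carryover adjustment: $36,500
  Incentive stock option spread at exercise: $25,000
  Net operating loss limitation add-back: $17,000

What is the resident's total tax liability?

Regular tax:
  $31,000 × 15% = $4,650
  $46,000 × 19% = $8,740
  $41,500 × 27% = $11,205
  → $24,595

Supplementary minimum tax:
  Adjusted income: $118,500 + $9,500 + $36,500 + $25,000 + $17,000 = $206,500
  Exemption: $116,000 − 20% × ($206,500 − $136,000) = $116,000 − $14,100 = $101,900
  Base: $206,500 − $101,900 = $104,600
  $104,600 × 28% = $29,288

$29,288 > $24,595, so the supplementary minimum tax is the binding amount.

$29,288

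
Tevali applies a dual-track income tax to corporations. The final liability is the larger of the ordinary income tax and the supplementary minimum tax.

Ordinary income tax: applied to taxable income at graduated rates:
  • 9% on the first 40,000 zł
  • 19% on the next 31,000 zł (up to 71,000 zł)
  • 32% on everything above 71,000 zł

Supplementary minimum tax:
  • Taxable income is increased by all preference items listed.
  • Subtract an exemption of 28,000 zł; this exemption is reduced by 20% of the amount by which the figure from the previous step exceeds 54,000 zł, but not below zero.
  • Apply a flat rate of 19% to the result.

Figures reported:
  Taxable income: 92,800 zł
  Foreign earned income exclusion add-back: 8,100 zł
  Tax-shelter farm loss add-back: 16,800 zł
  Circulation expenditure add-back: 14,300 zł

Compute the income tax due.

22,724 zł

Ordinary income tax:
  40,000 zł × 9% = 3,600 zł
  31,000 zł × 19% = 5,890 zł
  21,800 zł × 32% = 6,976 zł
  → 16,466 zł

Supplementary minimum tax:
  Adjusted income: 92,800 zł + 8,100 zł + 16,800 zł + 14,300 zł = 132,000 zł
  Exemption: 28,000 zł − 20% × (132,000 zł − 54,000 zł) = 28,000 zł − 15,600 zł = 12,400 zł
  Base: 132,000 zł − 12,400 zł = 119,600 zł
  119,600 zł × 19% = 22,724 zł

22,724 zł > 16,466 zł, so the supplementary minimum tax is the binding amount.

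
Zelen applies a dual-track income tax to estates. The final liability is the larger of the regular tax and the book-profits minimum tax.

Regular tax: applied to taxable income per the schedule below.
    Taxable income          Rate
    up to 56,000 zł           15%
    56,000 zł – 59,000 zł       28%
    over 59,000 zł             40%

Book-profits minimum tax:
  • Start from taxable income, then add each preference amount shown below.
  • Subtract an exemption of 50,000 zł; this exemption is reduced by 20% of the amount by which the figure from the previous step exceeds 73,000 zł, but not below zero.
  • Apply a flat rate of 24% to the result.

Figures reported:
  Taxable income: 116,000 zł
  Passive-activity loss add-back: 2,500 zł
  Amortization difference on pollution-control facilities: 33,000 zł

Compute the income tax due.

Book-profits minimum tax:
  Adjusted income: 116,000 zł + 2,500 zł + 33,000 zł = 151,500 zł
  Exemption: 50,000 zł − 20% × (151,500 zł − 73,000 zł) = 50,000 zł − 15,700 zł = 34,300 zł
  Base: 151,500 zł − 34,300 zł = 117,200 zł
  117,200 zł × 24% = 28,128 zł

Regular tax:
  56,000 zł × 15% = 8,400 zł
  3,000 zł × 28% = 840 zł
  57,000 zł × 40% = 22,800 zł
  → 32,040 zł

32,040 zł > 28,128 zł, so the regular tax governs.

32,040 zł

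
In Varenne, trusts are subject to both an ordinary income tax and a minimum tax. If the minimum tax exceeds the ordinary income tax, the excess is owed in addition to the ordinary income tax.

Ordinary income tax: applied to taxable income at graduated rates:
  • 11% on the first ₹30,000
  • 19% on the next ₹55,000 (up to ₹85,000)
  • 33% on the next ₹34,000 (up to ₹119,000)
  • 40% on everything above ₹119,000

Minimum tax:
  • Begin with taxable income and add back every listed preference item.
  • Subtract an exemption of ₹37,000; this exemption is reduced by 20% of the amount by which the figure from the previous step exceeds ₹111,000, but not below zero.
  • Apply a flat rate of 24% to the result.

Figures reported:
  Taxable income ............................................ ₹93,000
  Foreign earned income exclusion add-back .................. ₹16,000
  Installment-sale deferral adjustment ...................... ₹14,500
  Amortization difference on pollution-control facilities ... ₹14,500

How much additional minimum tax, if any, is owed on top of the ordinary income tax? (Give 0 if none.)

₹9,146

Minimum tax:
  Adjusted income: ₹93,000 + ₹16,000 + ₹14,500 + ₹14,500 = ₹138,000
  Exemption: ₹37,000 − 20% × (₹138,000 − ₹111,000) = ₹37,000 − ₹5,400 = ₹31,600
  Base: ₹138,000 − ₹31,600 = ₹106,400
  ₹106,400 × 24% = ₹25,536

Ordinary income tax:
  ₹30,000 × 11% = ₹3,300
  ₹55,000 × 19% = ₹10,450
  ₹8,000 × 33% = ₹2,640
  → ₹16,390

Excess of minimum tax over ordinary income tax: ₹25,536 − ₹16,390 = ₹9,146.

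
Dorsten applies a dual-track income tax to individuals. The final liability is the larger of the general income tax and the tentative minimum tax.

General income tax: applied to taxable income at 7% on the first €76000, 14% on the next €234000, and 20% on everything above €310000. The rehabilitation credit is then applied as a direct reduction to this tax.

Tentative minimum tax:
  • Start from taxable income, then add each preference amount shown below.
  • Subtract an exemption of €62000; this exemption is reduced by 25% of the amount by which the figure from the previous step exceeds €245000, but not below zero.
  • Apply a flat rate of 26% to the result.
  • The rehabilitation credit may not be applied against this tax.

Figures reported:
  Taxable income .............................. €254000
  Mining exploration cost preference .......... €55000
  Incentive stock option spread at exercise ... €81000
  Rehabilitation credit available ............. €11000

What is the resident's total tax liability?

Tentative minimum tax:
  Adjusted income: €254000 + €55000 + €81000 = €390000
  Exemption: €62000 − 25% × (€390000 − €245000) = €62000 − €36250 = €25750
  Base: €390000 − €25750 = €364250
  €364250 × 26% = €94705

General income tax:
  €76000 × 7% = €5320
  €178000 × 14% = €24920
  → €30240
  Less rehabilitation credit €11000 → €19240

€94705 > €19240, so the tentative minimum tax is the binding amount.

€94705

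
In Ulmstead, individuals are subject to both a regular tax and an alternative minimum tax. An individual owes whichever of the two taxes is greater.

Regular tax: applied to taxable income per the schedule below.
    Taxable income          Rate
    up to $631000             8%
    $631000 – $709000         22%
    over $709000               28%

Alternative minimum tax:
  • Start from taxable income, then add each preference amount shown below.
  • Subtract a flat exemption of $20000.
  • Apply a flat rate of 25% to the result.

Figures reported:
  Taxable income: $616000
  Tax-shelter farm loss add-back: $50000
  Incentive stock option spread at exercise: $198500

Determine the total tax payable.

Alternative minimum tax:
  Adjusted income: $616000 + $50000 + $198500 = $864500
  Less exemption $20000 → base $844500
  $844500 × 25% = $211125

Regular tax:
  $616000 × 8% = $49280

$211125 > $49280, so the alternative minimum tax is the binding amount.

$211125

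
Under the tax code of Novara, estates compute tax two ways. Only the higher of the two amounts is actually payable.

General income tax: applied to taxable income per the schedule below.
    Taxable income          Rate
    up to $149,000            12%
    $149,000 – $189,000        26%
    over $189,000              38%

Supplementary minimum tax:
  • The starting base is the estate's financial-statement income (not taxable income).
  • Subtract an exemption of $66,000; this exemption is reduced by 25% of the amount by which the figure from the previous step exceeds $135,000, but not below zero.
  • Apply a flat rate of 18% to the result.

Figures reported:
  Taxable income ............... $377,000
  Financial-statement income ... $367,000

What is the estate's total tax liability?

$99,720

General income tax:
  $149,000 × 12% = $17,880
  $40,000 × 26% = $10,400
  $188,000 × 38% = $71,440
  → $99,720

Supplementary minimum tax:
  Base (financial-statement income): $367,000
  Exemption: $66,000 − 25% × ($367,000 − $135,000) = $66,000 − $58,000 = $8,000
  Base: $367,000 − $8,000 = $359,000
  $359,000 × 18% = $64,620

$99,720 > $64,620, so the general income tax governs.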